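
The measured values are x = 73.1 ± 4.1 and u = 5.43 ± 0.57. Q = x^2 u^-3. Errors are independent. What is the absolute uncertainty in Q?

11.2

Since Q is a product/quotient, work with relative uncertainties:
  (2·δx/x)² = (2×0.0561)² = 0.0126;  (-3·δu/u)² = (-3×0.105)² = 0.0992
δQ/Q = √(0.112) = 0.334
Q = 33.4, so δQ = 0.334 × 33.4 = 11.2.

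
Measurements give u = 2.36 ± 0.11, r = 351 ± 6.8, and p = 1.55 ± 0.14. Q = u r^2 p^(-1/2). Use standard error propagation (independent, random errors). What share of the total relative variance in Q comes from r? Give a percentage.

(δQ/Q)² = (1·δu/u)² + (2·δr/r)² + (−½·δp/p)²
  u term: (1×0.0466)² = 0.00217
  r term: (2×0.0194)² = 0.00150
  p term: (-0.5×0.0903)² = 0.00204
Total = 0.00571. Share from r = 0.00150/0.00571 = 0.263.

26.3%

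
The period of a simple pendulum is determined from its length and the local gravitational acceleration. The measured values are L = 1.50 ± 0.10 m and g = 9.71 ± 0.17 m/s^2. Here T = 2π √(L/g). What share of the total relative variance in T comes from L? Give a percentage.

93.5%

(δT/T)² = (½·δL/L)² + (−½·δg/g)²
  L term: (0.5×0.0667)² = 0.00111
  g term: (-0.5×0.0175)² = 7.66e-05
Total = 0.00119. Share from L = 0.00111/0.00119 = 0.935.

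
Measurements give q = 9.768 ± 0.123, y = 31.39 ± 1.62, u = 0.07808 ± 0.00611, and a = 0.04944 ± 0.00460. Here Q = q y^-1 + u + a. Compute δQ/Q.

0.0415

Let p = q·y^-1 = 0.3112. δp/p = √((1·δq/q)² + (-1·δy/y)²) = √(0.000159 + 0.00266) = 0.0531, so δp = 0.0165.
Q = p + u + a: δQ = √(δp² + δu² + δa²) = √(0.000273 + 3.73e-05 + 2.12e-05) = 0.0182
Q = 0.4387, so δQ/Q = 0.0182/0.4387 = 0.0415.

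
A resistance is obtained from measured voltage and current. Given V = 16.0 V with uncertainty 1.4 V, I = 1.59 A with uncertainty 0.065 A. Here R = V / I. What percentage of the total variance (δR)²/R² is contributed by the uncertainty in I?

(δR/R)² = (1·δV/V)² + (-1·δI/I)²
  V term: (1×0.0875)² = 0.00766
  I term: (-1×0.0409)² = 0.00167
Total = 0.00933. Share from I = 0.00167/0.00933 = 0.179.

17.9%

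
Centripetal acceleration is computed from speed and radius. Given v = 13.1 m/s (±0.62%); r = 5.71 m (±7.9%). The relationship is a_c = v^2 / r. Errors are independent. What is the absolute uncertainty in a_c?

2.40 m/s^2

For a monomial a_c ∝ v^2, r^-1, fractional errors add in quadrature:
  (2·δv/v)² = (2×0.00620)² = 0.000154;  (-1·δr/r)² = (-1×0.0790)² = 0.00624
δa_c/a_c = √(0.00639) = 0.0800
a_c = 30.1 m/s^2, so δa_c = 0.0800 × 30.1 = 2.40 m/s^2.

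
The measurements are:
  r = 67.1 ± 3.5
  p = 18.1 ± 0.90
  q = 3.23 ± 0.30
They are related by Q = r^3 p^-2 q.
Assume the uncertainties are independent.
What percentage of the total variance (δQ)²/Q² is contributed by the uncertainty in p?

23.0%

(δQ/Q)² = (3·δr/r)² + (-2·δp/p)² + (1·δq/q)²
  r term: (3×0.0522)² = 0.0245
  p term: (-2×0.0497)² = 0.00989
  q term: (1×0.0929)² = 0.00863
Total = 0.0430. Share from p = 0.00989/0.0430 = 0.230.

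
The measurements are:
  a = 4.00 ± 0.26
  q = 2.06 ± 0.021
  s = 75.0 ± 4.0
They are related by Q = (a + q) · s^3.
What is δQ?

4.24e+05

Let u = a + q = 6.06. δu = √(δa² + δq²) = √(0.0676 + 0.000441) = 0.261, so δu/u = 0.0430.
Q is then a monomial in u, s:
δQ/Q = √((δu/u)² + (3·δs/s)²) = √(0.00185 + 0.0256) = 0.166
Q = 2.56e+06, so δQ = 0.166 × 2.56e+06 = 4.24e+05.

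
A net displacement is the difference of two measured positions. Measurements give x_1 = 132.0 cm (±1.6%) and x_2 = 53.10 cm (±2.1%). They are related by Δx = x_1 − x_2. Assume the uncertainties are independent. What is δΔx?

2.39 cm

Δx is a linear combination, so absolute uncertainties add in quadrature:
  (δx_1)² = 4.46;  (δx_2)² = 1.24
δΔx = √(5.70) = 2.39 cm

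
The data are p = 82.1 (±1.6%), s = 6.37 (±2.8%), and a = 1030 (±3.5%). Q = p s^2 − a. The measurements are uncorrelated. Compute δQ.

197

Let w = p·s^2 = 3330. δw/w = √((1·δp/p)² + (2·δs/s)²) = √(0.000256 + 0.00314) = 0.0582, so δw = 194.
Q = w − a: δQ = √(δw² + δa²) = √(37600 + 1300) = 197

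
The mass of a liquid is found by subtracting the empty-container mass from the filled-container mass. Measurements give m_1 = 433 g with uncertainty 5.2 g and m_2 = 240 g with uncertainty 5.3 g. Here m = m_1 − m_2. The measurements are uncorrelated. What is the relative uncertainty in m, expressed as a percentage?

3.85%

Each term contributes (cᵢ δxᵢ)² to (δm)²:
  (δm_1)² = 27.0;  (δm_2)² = 28.1
δm = √(55.1) = 7.42 g
m = 193 g, so δm/m = 7.42/193 = 0.0385.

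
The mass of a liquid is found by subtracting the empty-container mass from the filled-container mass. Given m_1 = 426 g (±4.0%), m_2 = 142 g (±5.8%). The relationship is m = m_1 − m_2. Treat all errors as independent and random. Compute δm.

18.9 g

Absolute uncertainties add in quadrature for a linear combination:
  (δm_1)² = 290;  (δm_2)² = 67.8
δm = √(358) = 18.9 g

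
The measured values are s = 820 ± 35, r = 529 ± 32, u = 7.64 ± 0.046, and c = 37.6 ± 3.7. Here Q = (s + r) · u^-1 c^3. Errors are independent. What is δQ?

Let w = s + r = 1350. δw = √(δs² + δr²) = √(1220 + 1020) = 47.4, so δw/w = 0.0352.
Q is then a monomial in w, u, c:
δQ/Q = √((δw/w)² + (-1·δu/u)² + (3·δc/c)²) = √(0.00124 + 3.63e-05 + 0.0872) = 0.297
Q = 9.39e+06, so δQ = 0.297 × 9.39e+06 = 2.79e+06.

2.79e+06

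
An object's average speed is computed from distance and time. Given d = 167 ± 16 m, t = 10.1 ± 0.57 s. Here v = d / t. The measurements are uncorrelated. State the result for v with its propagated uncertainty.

16.5 ± 1.84 m/s

Products/powers → add relative errors in quadrature, weighted by exponent:
  (1·δd/d)² = (1×0.0958)² = 0.00918;  (-1·δt/t)² = (-1×0.0564)² = 0.00318
δv/v = √(0.0124) = 0.111
v = 16.5 m/s, so δv = 0.111 × 16.5 = 1.84 m/s.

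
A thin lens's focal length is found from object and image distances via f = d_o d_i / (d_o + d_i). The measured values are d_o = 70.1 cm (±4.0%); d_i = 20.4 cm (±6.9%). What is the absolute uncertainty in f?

0.856 cm

∂f/∂d_o = (d_i/(d_o+d_i))² = 0.0508;  ∂f/∂d_i = (d_o/(d_o+d_i))² = 0.600
δf = √((∂f/∂d_o · δd_o)² + (∂f/∂d_i · δd_i)²) = √(0.0203 + 0.713) = 0.856 cm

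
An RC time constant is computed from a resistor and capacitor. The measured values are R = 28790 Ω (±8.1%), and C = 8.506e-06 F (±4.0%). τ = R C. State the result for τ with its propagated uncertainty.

0.2449 ± 0.0221 s

Relative error in a monomial: (δτ/τ)² = Σ (nᵢ · δxᵢ/xᵢ)².
  (1·δR/R)² = (1×0.0810)² = 0.00656;  (1·δC/C)² = (1×0.0400)² = 0.00160
δτ/τ = √(0.00816) = 0.0903
τ = 0.2449 s, so δτ = 0.0903 × 0.2449 = 0.0221 s.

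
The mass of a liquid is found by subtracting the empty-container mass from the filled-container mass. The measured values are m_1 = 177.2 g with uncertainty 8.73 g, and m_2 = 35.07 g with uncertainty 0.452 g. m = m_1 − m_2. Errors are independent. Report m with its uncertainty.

Absolute uncertainties add in quadrature for a linear combination:
  (δm_1)² = 76.2;  (δm_2)² = 0.204
δm = √(76.4) = 8.74 g
m = 142.1 g.

142.1 ± 8.74 g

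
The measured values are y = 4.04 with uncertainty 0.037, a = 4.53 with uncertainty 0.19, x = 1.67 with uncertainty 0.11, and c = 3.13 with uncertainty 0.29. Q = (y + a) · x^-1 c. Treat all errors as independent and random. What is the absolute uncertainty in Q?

1.86

Let u = y + a = 8.57. δu = √(δy² + δa²) = √(0.00137 + 0.0361) = 0.194, so δu/u = 0.0226.
Q is then a monomial in u, x, c:
δQ/Q = √((δu/u)² + (-1·δx/x)² + (1·δc/c)²) = √(0.000510 + 0.00434 + 0.00858) = 0.116
Q = 16.1, so δQ = 0.116 × 16.1 = 1.86.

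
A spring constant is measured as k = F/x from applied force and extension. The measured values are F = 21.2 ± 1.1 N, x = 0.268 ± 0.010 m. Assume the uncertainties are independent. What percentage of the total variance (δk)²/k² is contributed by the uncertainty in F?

(δk/k)² = (1·δF/F)² + (-1·δx/x)²
  F term: (1×0.0519)² = 0.00269
  x term: (-1×0.0373)² = 0.00139
Total = 0.00408. Share from F = 0.00269/0.00408 = 0.659.

65.9%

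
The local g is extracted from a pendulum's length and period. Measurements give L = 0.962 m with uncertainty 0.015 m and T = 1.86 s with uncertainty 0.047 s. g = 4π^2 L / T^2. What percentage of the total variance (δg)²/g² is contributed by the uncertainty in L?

8.69%

(δg/g)² = (1·δL/L)² + (-2·δT/T)²
  L term: (1×0.0156)² = 0.000243
  T term: (-2×0.0253)² = 0.00255
Total = 0.00280. Share from L = 0.000243/0.00280 = 0.0869.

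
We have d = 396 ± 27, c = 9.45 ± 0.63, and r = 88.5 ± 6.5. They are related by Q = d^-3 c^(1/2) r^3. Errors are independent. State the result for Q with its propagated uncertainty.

0.0343 ± 0.0104

Each factor contributes (exponent × relative error)² to (δQ/Q)²:
  (-3·δd/d)² = (-3×0.0682)² = 0.0418;  (½·δc/c)² = (0.5×0.0667)² = 0.00111;  (3·δr/r)² = (3×0.0734)² = 0.0485
δQ/Q = √(0.0915) = 0.302
Q = 0.0343, so δQ = 0.302 × 0.0343 = 0.0104.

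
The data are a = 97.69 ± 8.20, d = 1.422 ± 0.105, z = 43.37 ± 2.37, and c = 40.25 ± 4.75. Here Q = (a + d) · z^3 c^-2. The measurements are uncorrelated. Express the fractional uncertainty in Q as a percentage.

29.9%

Let u = a + d = 99.11. δu = √(δa² + δd²) = √(67.2 + 0.0110) = 8.20, so δu/u = 0.0827.
Q is then a monomial in u, z, c:
δQ/Q = √((δu/u)² + (3·δz/z)² + (-2·δc/c)²) = √(0.00685 + 0.0269 + 0.0557) = 0.299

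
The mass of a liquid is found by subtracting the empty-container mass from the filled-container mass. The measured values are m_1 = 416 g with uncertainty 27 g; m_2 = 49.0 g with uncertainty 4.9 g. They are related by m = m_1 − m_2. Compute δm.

m is a linear combination, so absolute uncertainties add in quadrature:
  (δm_1)² = 729;  (δm_2)² = 24.0
δm = √(753) = 27.4 g

27.4 g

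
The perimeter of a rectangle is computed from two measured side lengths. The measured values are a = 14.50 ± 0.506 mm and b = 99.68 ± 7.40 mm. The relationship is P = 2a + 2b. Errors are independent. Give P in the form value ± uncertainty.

228.4 ± 14.8 mm

Sums and differences: (δP)² = Σ (cᵢ δxᵢ)².
  (2·δa)² = 1.02;  (2·δb)² = 219
δP = √(220) = 14.8 mm
P = 228.4 mm.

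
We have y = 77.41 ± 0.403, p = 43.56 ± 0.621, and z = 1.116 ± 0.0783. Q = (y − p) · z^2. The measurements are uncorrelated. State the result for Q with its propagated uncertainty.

42.16 ± 5.99

Let u = y − p = 33.85. δu = √(δy² + δp²) = √(0.162 + 0.386) = 0.740, so δu/u = 0.0219.
Q is then a monomial in u, z:
δQ/Q = √((δu/u)² + (2·δz/z)²) = √(0.000478 + 0.0197) = 0.142
Q = 42.16, so δQ = 0.142 × 42.16 = 5.99.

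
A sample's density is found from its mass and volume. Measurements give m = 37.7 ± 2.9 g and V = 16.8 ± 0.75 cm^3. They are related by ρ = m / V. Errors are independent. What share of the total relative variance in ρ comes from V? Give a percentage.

25.2%

(δρ/ρ)² = (1·δm/m)² + (-1·δV/V)²
  m term: (1×0.0769)² = 0.00592
  V term: (-1×0.0446)² = 0.00199
Total = 0.00791. Share from V = 0.00199/0.00791 = 0.252.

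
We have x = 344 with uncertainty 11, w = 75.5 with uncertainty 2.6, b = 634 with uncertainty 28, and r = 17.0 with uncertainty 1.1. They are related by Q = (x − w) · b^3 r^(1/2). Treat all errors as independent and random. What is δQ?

Let u = x − w = 268. δu = √(δx² + δw²) = √(121 + 6.76) = 11.3, so δu/u = 0.0421.
Q is then a monomial in u, b, r:
δQ/Q = √((δu/u)² + (3·δb/b)² + (½·δr/r)²) = √(0.00177 + 0.0176 + 0.00105) = 0.143
Q = 2.82e+11, so δQ = 0.143 × 2.82e+11 = 4.03e+10.

4.03e+10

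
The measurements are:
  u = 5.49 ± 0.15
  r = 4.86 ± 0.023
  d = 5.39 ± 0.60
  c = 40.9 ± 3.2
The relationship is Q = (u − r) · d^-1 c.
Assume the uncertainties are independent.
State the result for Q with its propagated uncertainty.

4.78 ± 1.32

Let w = u − r = 0.630. δw = √(δu² + δr²) = √(0.0225 + 0.000529) = 0.152, so δw/w = 0.241.
Q is then a monomial in w, d, c:
δQ/Q = √((δw/w)² + (-1·δd/d)² + (1·δc/c)²) = √(0.0580 + 0.0124 + 0.00612) = 0.277
Q = 4.78, so δQ = 0.277 × 4.78 = 1.32.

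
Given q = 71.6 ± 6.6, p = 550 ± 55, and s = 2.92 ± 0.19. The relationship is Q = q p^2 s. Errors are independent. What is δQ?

1.45e+07

Q is a product of powers, so relative uncertainties combine in quadrature:
  (1·δq/q)² = (1×0.0922)² = 0.00850;  (2·δp/p)² = (2×0.100)² = 0.0400;  (1·δs/s)² = (1×0.0651)² = 0.00423
δQ/Q = √(0.0527) = 0.230
Q = 6.32e+07, so δQ = 0.230 × 6.32e+07 = 1.45e+07.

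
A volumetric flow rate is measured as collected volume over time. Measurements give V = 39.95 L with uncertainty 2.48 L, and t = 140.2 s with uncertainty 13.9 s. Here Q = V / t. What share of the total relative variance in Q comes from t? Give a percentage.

71.8%

(δQ/Q)² = (1·δV/V)² + (-1·δt/t)²
  V term: (1×0.0621)² = 0.00385
  t term: (-1×0.0991)² = 0.00983
Total = 0.0137. Share from t = 0.00983/0.0137 = 0.718.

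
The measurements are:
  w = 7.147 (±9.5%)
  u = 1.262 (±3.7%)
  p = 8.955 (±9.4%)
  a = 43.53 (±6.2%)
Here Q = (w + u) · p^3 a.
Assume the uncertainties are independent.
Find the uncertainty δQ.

78800

Let h = w + u = 8.409. δh = √(δw² + δu²) = √(0.461 + 0.00218) = 0.681, so δh/h = 0.0809.
Q is then a monomial in h, p, a:
δQ/Q = √((δh/h)² + (3·δp/p)² + (1·δa/a)²) = √(0.00655 + 0.0795 + 0.00384) = 0.300
Q = 262900, so δQ = 0.300 × 262900 = 78800.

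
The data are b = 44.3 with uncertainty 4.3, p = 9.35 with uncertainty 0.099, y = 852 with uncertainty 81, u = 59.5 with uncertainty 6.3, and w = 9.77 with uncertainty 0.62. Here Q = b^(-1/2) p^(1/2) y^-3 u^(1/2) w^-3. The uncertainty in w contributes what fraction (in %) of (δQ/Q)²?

29.5%

(δQ/Q)² = (−½·δb/b)² + (½·δp/p)² + (-3·δy/y)² + (½·δu/u)² + (-3·δw/w)²
  b term: (-0.5×0.0971)² = 0.00236
  p term: (0.5×0.0106)² = 2.8e-05
  y term: (-3×0.0951)² = 0.0813
  u term: (0.5×0.106)² = 0.00280
  w term: (-3×0.0635)² = 0.0362
Total = 0.123. Share from w = 0.0362/0.123 = 0.295.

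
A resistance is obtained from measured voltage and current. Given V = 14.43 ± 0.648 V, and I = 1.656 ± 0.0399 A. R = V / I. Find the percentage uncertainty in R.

5.10%

Products/powers → add relative errors in quadrature, weighted by exponent:
  (1·δV/V)² = (1×0.0449)² = 0.00202;  (-1·δI/I)² = (-1×0.0241)² = 0.000581
δR/R = √(0.00260) = 0.0510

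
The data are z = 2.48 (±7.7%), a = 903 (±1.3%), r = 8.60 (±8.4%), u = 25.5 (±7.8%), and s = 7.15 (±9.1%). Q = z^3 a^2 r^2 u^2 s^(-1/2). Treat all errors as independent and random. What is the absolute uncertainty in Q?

7.37e+10

Each factor contributes (exponent × relative error)² to (δQ/Q)²:
  (3·δz/z)² = (3×0.0770)² = 0.0534;  (2·δa/a)² = (2×0.0130)² = 0.000676;  (2·δr/r)² = (2×0.0840)² = 0.0282;  (2·δu/u)² = (2×0.0780)² = 0.0243;  (−½·δs/s)² = (-0.5×0.0910)² = 0.00207
δQ/Q = √(0.109) = 0.330
Q = 2.24e+11, so δQ = 0.330 × 2.24e+11 = 7.37e+10.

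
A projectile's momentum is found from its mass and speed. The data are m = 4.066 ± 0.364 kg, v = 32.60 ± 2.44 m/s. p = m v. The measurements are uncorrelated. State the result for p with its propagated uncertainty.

132.6 ± 15.5 kg·m/s

For a monomial p ∝ m, v, fractional errors add in quadrature:
  (1·δm/m)² = (1×0.0895)² = 0.00801;  (1·δv/v)² = (1×0.0748)² = 0.00560
δp/p = √(0.0136) = 0.117
p = 132.6 kg·m/s, so δp = 0.117 × 132.6 = 15.5 kg·m/s.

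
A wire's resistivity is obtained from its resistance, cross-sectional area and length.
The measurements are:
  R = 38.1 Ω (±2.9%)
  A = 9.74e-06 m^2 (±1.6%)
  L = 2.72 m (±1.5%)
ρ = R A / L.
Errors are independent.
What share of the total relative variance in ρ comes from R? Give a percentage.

(δρ/ρ)² = (1·δR/R)² + (1·δA/A)² + (-1·δL/L)²
  R term: (1×0.0290)² = 0.000841
  A term: (1×0.0160)² = 0.000256
  L term: (-1×0.0150)² = 0.000225
Total = 0.00132. Share from R = 0.000841/0.00132 = 0.636.

63.6%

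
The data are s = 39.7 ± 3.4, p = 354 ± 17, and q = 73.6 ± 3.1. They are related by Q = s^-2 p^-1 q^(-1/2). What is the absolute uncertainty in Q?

Relative error in a monomial: (δQ/Q)² = Σ (nᵢ · δxᵢ/xᵢ)².
  (-2·δs/s)² = (-2×0.0856)² = 0.0293;  (-1·δp/p)² = (-1×0.0480)² = 0.00231;  (−½·δq/q)² = (-0.5×0.0421)² = 0.000444
δQ/Q = √(0.0321) = 0.179
Q = 2.09e-07, so δQ = 0.179 × 2.09e-07 = 3.74e-08.

3.74e-08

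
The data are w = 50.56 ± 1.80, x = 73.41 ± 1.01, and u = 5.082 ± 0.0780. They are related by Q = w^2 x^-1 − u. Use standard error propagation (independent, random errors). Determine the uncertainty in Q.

Let p = w^2·x^-1 = 34.82. δp/p = √((2·δw/w)² + (-1·δx/x)²) = √(0.00507 + 0.000189) = 0.0725, so δp = 2.53.
Q = p − u: δQ = √(δp² + δu²) = √(6.38 + 0.00608) = 2.53

2.53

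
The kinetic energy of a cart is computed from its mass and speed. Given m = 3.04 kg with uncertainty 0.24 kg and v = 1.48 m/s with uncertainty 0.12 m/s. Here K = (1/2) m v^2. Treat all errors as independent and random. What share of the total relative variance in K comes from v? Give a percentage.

(δK/K)² = (1·δm/m)² + (2·δv/v)²
  m term: (1×0.0789)² = 0.00623
  v term: (2×0.0811)² = 0.0263
Total = 0.0325. Share from v = 0.0263/0.0325 = 0.808.

80.8%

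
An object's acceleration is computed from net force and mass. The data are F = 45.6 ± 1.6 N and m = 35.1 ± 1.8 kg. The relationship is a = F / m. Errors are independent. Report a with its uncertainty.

1.30 ± 0.0807 m/s^2

Each factor contributes (exponent × relative error)² to (δa/a)²:
  (1·δF/F)² = (1×0.0351)² = 0.00123;  (-1·δm/m)² = (-1×0.0513)² = 0.00263
δa/a = √(0.00386) = 0.0621
a = 1.30 m/s^2, so δa = 0.0621 × 1.30 = 0.0807 m/s^2.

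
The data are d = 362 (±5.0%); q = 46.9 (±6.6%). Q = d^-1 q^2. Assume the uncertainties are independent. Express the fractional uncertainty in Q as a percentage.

Products/powers → add relative errors in quadrature, weighted by exponent:
  (-1·δd/d)² = (-1×0.0500)² = 0.00250;  (2·δq/q)² = (2×0.0660)² = 0.0174
δQ/Q = √(0.0199) = 0.141

14.1%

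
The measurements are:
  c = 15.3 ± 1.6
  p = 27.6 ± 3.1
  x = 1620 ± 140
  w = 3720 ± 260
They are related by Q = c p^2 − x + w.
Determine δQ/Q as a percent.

21.1%

Let h = c·p^2 = 11700. δh/h = √((1·δc/c)² + (2·δp/p)²) = √(0.0109 + 0.0505) = 0.248, so δh = 2890.
Q = h − x + w: δQ = √(δh² + δx² + δw²) = √(8.34e+06 + 19600 + 67600) = 2900
Q = 13800, so δQ/Q = 2900/13800 = 0.211.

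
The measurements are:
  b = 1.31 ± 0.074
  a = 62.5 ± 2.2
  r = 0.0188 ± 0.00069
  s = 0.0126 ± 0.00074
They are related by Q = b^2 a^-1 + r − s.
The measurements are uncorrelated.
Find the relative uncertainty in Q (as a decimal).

0.101

Let p = b^2·a^-1 = 0.0275. δp/p = √((2·δb/b)² + (-1·δa/a)²) = √(0.0128 + 0.00124) = 0.118, so δp = 0.00325.
Q = p + r − s: δQ = √(δp² + δr² + δs²) = √(1.06e-05 + 4.76e-07 + 5.48e-07) = 0.00340
Q = 0.0337, so δQ/Q = 0.00340/0.0337 = 0.101.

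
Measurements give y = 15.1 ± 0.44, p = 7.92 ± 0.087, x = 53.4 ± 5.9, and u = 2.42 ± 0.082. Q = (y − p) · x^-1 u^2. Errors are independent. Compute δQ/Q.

0.144

Let w = y − p = 7.18. δw = √(δy² + δp²) = √(0.194 + 0.00757) = 0.449, so δw/w = 0.0625.
Q is then a monomial in w, x, u:
δQ/Q = √((δw/w)² + (-1·δx/x)² + (2·δu/u)²) = √(0.00390 + 0.0122 + 0.00459) = 0.144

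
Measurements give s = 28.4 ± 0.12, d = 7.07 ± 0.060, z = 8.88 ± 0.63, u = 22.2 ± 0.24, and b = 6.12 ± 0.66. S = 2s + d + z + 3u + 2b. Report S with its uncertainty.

S is a linear combination, so absolute uncertainties add in quadrature:
  (2·δs)² = 0.0576;  (δd)² = 0.00360;  (δz)² = 0.397;  (3·δu)² = 0.518;  (2·δb)² = 1.74
δS = √(2.72) = 1.65
S = 152.

152 ± 1.65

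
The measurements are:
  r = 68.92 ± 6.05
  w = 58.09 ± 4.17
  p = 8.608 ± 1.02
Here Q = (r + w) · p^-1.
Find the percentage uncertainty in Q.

Let u = r + w = 127.0. δu = √(δr² + δw²) = √(36.6 + 17.4) = 7.35, so δu/u = 0.0579.
Q is then a monomial in u, p:
δQ/Q = √((δu/u)² + (-1·δp/p)²) = √(0.00335 + 0.0140) = 0.132

13.2%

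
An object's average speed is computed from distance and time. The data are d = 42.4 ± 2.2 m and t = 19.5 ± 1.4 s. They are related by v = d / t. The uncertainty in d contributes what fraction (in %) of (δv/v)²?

(δv/v)² = (1·δd/d)² + (-1·δt/t)²
  d term: (1×0.0519)² = 0.00269
  t term: (-1×0.0718)² = 0.00515
Total = 0.00785. Share from d = 0.00269/0.00785 = 0.343.

34.3%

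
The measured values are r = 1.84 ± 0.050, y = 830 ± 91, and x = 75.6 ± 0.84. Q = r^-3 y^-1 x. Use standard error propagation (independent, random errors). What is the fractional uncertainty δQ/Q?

0.137

Since Q is a product/quotient, work with relative uncertainties:
  (-3·δr/r)² = (-3×0.0272)² = 0.00665;  (-1·δy/y)² = (-1×0.110)² = 0.0120;  (1·δx/x)² = (1×0.0111)² = 0.000123
δQ/Q = √(0.0188) = 0.137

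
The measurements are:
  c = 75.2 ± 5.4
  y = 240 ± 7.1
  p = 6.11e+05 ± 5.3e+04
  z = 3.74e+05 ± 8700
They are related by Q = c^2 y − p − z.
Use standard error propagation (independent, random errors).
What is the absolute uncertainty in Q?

2.06e+05

Let w = c^2·y = 1.36e+06. δw/w = √((2·δc/c)² + (1·δy/y)²) = √(0.0206 + 0.000875) = 0.147, so δw = 1.99e+05.
Q = w − p − z: δQ = √(δw² + δp² + δz²) = √(3.96e+10 + 2.81e+09 + 7.57e+07) = 2.06e+05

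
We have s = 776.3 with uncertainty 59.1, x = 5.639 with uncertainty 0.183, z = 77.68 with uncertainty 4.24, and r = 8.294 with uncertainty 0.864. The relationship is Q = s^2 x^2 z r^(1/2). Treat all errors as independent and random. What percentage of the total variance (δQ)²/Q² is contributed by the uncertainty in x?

(δQ/Q)² = (2·δs/s)² + (2·δx/x)² + (1·δz/z)² + (½·δr/r)²
  s term: (2×0.0761)² = 0.0232
  x term: (2×0.0325)² = 0.00421
  z term: (1×0.0546)² = 0.00298
  r term: (0.5×0.104)² = 0.00271
Total = 0.0331. Share from x = 0.00421/0.0331 = 0.127.

12.7%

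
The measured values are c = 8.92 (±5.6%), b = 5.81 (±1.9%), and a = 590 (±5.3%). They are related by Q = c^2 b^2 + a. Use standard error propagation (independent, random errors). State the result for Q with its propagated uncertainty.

Let p = c^2·b^2 = 2690. δp/p = √((2·δc/c)² + (2·δb/b)²) = √(0.0125 + 0.00144) = 0.118, so δp = 318.
Q = p + a: δQ = √(δp² + δa²) = √(1.01e+05 + 978) = 319
Q = 3280.

3280 ± 319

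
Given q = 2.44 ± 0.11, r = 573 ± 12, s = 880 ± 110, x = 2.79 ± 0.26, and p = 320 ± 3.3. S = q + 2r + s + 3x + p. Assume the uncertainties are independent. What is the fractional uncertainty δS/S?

Sums and differences: (δS)² = Σ (cᵢ δxᵢ)².
  (δq)² = 0.0121;  (2·δr)² = 576;  (δs)² = 12100;  (3·δx)² = 0.608;  (δp)² = 10.9
δS = √(12700) = 113
S = 2360, so δS/S = 113/2360 = 0.0478.

0.0478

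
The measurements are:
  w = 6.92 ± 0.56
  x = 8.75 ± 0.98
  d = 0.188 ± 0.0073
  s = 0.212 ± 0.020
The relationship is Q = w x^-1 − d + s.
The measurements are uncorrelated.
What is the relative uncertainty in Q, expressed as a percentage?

Let p = w·x^-1 = 0.791. δp/p = √((1·δw/w)² + (-1·δx/x)²) = √(0.00655 + 0.0125) = 0.138, so δp = 0.109.
Q = p − d + s: δQ = √(δp² + δd² + δs²) = √(0.0119 + 5.33e-05 + 0.000400) = 0.111
Q = 0.815, so δQ/Q = 0.111/0.815 = 0.137.

13.7%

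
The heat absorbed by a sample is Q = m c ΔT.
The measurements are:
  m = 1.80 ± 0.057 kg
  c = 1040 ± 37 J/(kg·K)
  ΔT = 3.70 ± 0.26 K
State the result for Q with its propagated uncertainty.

Q is a product of powers, so relative uncertainties combine in quadrature:
  (1·δm/m)² = (1×0.0317)² = 0.00100;  (1·δc/c)² = (1×0.0356)² = 0.00127;  (1·δΔT/ΔT)² = (1×0.0703)² = 0.00494
δQ/Q = √(0.00721) = 0.0849
Q = 6930 J, so δQ = 0.0849 × 6930 = 588 J.

6930 ± 588 J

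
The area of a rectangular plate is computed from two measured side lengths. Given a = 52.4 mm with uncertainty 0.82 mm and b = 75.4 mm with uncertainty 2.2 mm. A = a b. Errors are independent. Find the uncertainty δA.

A is a product of powers, so relative uncertainties combine in quadrature:
  (1·δa/a)² = (1×0.0156)² = 0.000245;  (1·δb/b)² = (1×0.0292)² = 0.000851
δA/A = √(0.00110) = 0.0331
A = 3950 mm^2, so δA = 0.0331 × 3950 = 131 mm^2.

131 mm^2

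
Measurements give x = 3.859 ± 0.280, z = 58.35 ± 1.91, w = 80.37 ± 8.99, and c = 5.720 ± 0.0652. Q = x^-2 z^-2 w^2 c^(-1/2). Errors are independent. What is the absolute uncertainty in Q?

Since Q is a product/quotient, work with relative uncertainties:
  (-2·δx/x)² = (-2×0.0726)² = 0.0211;  (-2·δz/z)² = (-2×0.0327)² = 0.00429;  (2·δw/w)² = (2×0.112)² = 0.0500;  (−½·δc/c)² = (-0.5×0.0114)² = 3.25e-05
δQ/Q = √(0.0754) = 0.275
Q = 0.05327, so δQ = 0.275 × 0.05327 = 0.0146.

0.0146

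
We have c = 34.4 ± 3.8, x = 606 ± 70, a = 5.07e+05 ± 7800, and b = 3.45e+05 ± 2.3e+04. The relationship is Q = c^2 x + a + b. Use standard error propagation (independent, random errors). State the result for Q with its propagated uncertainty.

(1.57 ± 0.180) × 10^6

Let p = c^2·x = 7.17e+05. δp/p = √((2·δc/c)² + (1·δx/x)²) = √(0.0488 + 0.0133) = 0.249, so δp = 1.79e+05.
Q = p + a + b: δQ = √(δp² + δa² + δb²) = √(3.2e+10 + 6.08e+07 + 5.29e+08) = 1.8e+05
Q = 1.57e+06.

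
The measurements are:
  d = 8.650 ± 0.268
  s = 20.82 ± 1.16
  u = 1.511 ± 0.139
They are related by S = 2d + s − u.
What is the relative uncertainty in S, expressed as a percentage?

Each term contributes (cᵢ δxᵢ)² to (δS)²:
  (2·δd)² = 0.287;  (δs)² = 1.35;  (δu)² = 0.0193
δS = √(1.65) = 1.29
S = 36.61, so δS/S = 1.29/36.61 = 0.0351.

3.51%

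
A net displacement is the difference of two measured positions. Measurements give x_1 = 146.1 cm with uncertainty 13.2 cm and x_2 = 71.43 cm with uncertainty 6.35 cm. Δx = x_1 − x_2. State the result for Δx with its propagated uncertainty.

74.67 ± 14.6 cm

Δx is a linear combination, so absolute uncertainties add in quadrature:
  (δx_1)² = 174;  (δx_2)² = 40.3
δΔx = √(215) = 14.6 cm
Δx = 74.67 cm.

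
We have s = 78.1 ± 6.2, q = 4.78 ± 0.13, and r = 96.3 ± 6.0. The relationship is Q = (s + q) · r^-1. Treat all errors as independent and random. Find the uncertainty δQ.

Let u = s + q = 82.9. δu = √(δs² + δq²) = √(38.4 + 0.0169) = 6.20, so δu/u = 0.0748.
Q is then a monomial in u, r:
δQ/Q = √((δu/u)² + (-1·δr/r)²) = √(0.00560 + 0.00388) = 0.0974
Q = 0.861, so δQ = 0.0974 × 0.861 = 0.0838.

0.0838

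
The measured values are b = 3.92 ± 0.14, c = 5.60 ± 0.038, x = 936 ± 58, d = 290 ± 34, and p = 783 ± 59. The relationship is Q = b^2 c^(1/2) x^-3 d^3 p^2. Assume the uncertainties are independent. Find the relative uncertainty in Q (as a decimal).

0.431

Relative error in a monomial: (δQ/Q)² = Σ (nᵢ · δxᵢ/xᵢ)².
  (2·δb/b)² = (2×0.0357)² = 0.00510;  (½·δc/c)² = (0.5×0.00679)² = 1.15e-05;  (-3·δx/x)² = (-3×0.0620)² = 0.0346;  (3·δd/d)² = (3×0.117)² = 0.124;  (2·δp/p)² = (2×0.0754)² = 0.0227
δQ/Q = √(0.186) = 0.431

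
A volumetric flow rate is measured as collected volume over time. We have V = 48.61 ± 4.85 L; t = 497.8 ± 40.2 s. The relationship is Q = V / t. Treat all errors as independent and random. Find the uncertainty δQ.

For a monomial Q ∝ V, t^-1, fractional errors add in quadrature:
  (1·δV/V)² = (1×0.0998)² = 0.00995;  (-1·δt/t)² = (-1×0.0808)² = 0.00652
δQ/Q = √(0.0165) = 0.128
Q = 0.09765 L/s, so δQ = 0.128 × 0.09765 = 0.0125 L/s.

0.0125 L/s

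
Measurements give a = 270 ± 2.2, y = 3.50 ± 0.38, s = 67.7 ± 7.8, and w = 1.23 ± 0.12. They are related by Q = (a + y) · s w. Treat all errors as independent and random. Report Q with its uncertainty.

Let u = a + y = 274. δu = √(δa² + δy²) = √(4.84 + 0.144) = 2.23, so δu/u = 0.00816.
Q is then a monomial in u, s, w:
δQ/Q = √((δu/u)² + (1·δs/s)² + (1·δw/w)²) = √(6.66e-05 + 0.0133 + 0.00952) = 0.151
Q = 22800, so δQ = 0.151 × 22800 = 3440.

22800 ± 3440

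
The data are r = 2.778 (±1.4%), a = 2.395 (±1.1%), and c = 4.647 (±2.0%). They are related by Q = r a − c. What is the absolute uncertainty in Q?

0.151

Let p = r·a = 6.653. δp/p = √((1·δr/r)² + (1·δa/a)²) = √(0.000196 + 0.000121) = 0.0178, so δp = 0.118.
Q = p − c: δQ = √(δp² + δc²) = √(0.0140 + 0.00864) = 0.151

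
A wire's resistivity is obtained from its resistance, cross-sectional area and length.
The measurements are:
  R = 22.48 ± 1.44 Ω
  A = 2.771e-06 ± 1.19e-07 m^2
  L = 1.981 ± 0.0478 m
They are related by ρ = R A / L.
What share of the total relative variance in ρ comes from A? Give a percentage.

28.2%

(δρ/ρ)² = (1·δR/R)² + (1·δA/A)² + (-1·δL/L)²
  R term: (1×0.0641)² = 0.00410
  A term: (1×0.0429)² = 0.00184
  L term: (-1×0.0241)² = 0.000582
Total = 0.00653. Share from A = 0.00184/0.00653 = 0.282.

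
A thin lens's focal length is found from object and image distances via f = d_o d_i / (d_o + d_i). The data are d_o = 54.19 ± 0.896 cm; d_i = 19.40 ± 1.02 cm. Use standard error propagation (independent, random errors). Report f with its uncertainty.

∂f/∂d_o = (d_i/(d_o+d_i))² = 0.0695;  ∂f/∂d_i = (d_o/(d_o+d_i))² = 0.542
δf = √((∂f/∂d_o · δd_o)² + (∂f/∂d_i · δd_i)²) = √(0.00388 + 0.306) = 0.557 cm
f = 14.29 cm.

14.29 ± 0.557 cm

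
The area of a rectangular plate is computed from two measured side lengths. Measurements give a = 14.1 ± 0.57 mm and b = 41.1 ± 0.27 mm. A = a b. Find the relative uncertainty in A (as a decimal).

0.0410

Since A is a product/quotient, work with relative uncertainties:
  (1·δa/a)² = (1×0.0404)² = 0.00163;  (1·δb/b)² = (1×0.00657)² = 4.32e-05
δA/A = √(0.00168) = 0.0410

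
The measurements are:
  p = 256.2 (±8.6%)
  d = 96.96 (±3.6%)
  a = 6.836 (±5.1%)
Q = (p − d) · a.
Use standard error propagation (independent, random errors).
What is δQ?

Let u = p − d = 159.2. δu = √(δp² + δd²) = √(485 + 12.2) = 22.3, so δu/u = 0.140.
Q is then a monomial in u, a:
δQ/Q = √((δu/u)² + (1·δa/a)²) = √(0.0196 + 0.00260) = 0.149
Q = 1089, so δQ = 0.149 × 1089 = 162.

162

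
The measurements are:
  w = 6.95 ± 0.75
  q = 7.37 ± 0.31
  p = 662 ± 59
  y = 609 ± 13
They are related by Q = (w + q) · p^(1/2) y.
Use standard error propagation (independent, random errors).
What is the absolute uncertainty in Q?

16900

Let u = w + q = 14.3. δu = √(δw² + δq²) = √(0.562 + 0.0961) = 0.812, so δu/u = 0.0567.
Q is then a monomial in u, p, y:
δQ/Q = √((δu/u)² + (½·δp/p)² + (1·δy/y)²) = √(0.00321 + 0.00199 + 0.000456) = 0.0752
Q = 2.24e+05, so δQ = 0.0752 × 2.24e+05 = 16900.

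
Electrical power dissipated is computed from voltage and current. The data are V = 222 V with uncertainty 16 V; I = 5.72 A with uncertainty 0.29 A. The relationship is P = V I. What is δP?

Products/powers → add relative errors in quadrature, weighted by exponent:
  (1·δV/V)² = (1×0.0721)² = 0.00519;  (1·δI/I)² = (1×0.0507)² = 0.00257
δP/P = √(0.00776) = 0.0881
P = 1270 W, so δP = 0.0881 × 1270 = 112 W.

112 W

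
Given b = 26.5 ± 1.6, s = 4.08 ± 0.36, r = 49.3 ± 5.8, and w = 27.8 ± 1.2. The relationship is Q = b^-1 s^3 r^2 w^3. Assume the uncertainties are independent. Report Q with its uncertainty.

Each factor contributes (exponent × relative error)² to (δQ/Q)²:
  (-1·δb/b)² = (-1×0.0604)² = 0.00365;  (3·δs/s)² = (3×0.0882)² = 0.0701;  (2·δr/r)² = (2×0.118)² = 0.0554;  (3·δw/w)² = (3×0.0432)² = 0.0168
δQ/Q = √(0.146) = 0.382
Q = 1.34e+08, so δQ = 0.382 × 1.34e+08 = 5.11e+07.

(1.34 ± 0.511) × 10^8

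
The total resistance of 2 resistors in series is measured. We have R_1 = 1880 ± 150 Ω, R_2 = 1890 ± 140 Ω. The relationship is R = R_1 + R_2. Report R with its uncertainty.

3770 ± 205 Ω

R is a linear combination, so absolute uncertainties add in quadrature:
  (δR_1)² = 22500;  (δR_2)² = 19600
δR = √(42100) = 205 Ω
R = 3770 Ω.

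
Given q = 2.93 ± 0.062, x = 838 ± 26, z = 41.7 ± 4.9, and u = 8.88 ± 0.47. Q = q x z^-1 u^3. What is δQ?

Each factor contributes (exponent × relative error)² to (δQ/Q)²:
  (1·δq/q)² = (1×0.0212)² = 0.000448;  (1·δx/x)² = (1×0.0310)² = 0.000963;  (-1·δz/z)² = (-1×0.118)² = 0.0138;  (3·δu/u)² = (3×0.0529)² = 0.0252
δQ/Q = √(0.0404) = 0.201
Q = 41200, so δQ = 0.201 × 41200 = 8290.

8290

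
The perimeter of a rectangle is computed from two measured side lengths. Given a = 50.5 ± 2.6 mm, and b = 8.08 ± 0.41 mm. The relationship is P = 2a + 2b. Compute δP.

For a sum/difference, combine absolute errors in quadrature:
  (2·δa)² = 27.0;  (2·δb)² = 0.672
δP = √(27.7) = 5.26 mm

5.26 mm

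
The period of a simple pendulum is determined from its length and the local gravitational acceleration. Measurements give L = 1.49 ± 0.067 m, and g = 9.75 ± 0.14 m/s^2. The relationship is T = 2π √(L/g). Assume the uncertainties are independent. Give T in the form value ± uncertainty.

2.46 ± 0.0580 s

For a monomial T ∝ L^(1/2), g^(-1/2), fractional errors add in quadrature:
  (½·δL/L)² = (0.5×0.0450)² = 0.000505;  (−½·δg/g)² = (-0.5×0.0144)² = 5.15e-05
δT/T = √(0.000557) = 0.0236
T = 2.46 s, so δT = 0.0236 × 2.46 = 0.0580 s.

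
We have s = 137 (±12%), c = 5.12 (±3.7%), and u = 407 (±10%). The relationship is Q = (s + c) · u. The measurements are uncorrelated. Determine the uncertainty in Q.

Let w = s + c = 142. δw = √(δs² + δc²) = √(270 + 0.0359) = 16.4, so δw/w = 0.116.
Q is then a monomial in w, u:
δQ/Q = √((δw/w)² + (1·δu/u)²) = √(0.0134 + 0.0100) = 0.153
Q = 57800, so δQ = 0.153 × 57800 = 8850.

8850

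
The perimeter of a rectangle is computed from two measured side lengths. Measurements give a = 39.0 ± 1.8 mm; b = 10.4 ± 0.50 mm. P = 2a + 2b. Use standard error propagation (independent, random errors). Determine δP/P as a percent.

Sums and differences: (δP)² = Σ (cᵢ δxᵢ)².
  (2·δa)² = 13.0;  (2·δb)² = 1.00
δP = √(14.0) = 3.74 mm
P = 98.8 mm, so δP/P = 3.74/98.8 = 0.0378.

3.78%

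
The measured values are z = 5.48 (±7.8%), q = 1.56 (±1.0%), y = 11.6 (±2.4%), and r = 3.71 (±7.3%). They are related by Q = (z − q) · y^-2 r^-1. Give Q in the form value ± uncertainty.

Let u = z − q = 3.92. δu = √(δz² + δq²) = √(0.183 + 0.000243) = 0.428, so δu/u = 0.109.
Q is then a monomial in u, y, r:
δQ/Q = √((δu/u)² + (-2·δy/y)² + (-1·δr/r)²) = √(0.0119 + 0.00230 + 0.00533) = 0.140
Q = 0.00785, so δQ = 0.140 × 0.00785 = 0.00110.

0.00785 ± 0.00110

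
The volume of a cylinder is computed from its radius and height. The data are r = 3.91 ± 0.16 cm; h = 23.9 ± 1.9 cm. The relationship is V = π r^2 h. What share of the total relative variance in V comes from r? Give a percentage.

(δV/V)² = (2·δr/r)² + (1·δh/h)²
  r term: (2×0.0409)² = 0.00670
  h term: (1×0.0795)² = 0.00632
Total = 0.0130. Share from r = 0.00670/0.0130 = 0.515.

51.5%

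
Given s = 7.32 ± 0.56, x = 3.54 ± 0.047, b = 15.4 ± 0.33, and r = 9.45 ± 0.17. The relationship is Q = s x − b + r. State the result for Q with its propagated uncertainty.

Let p = s·x = 25.9. δp/p = √((1·δs/s)² + (1·δx/x)²) = √(0.00585 + 0.000176) = 0.0776, so δp = 2.01.
Q = p − b + r: δQ = √(δp² + δb² + δr²) = √(4.05 + 0.109 + 0.0289) = 2.05
Q = 20.0.

20.0 ± 2.05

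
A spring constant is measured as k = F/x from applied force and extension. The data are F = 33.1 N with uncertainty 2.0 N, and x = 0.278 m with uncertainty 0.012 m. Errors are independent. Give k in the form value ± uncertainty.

For a monomial k ∝ F, x^-1, fractional errors add in quadrature:
  (1·δF/F)² = (1×0.0604)² = 0.00365;  (-1·δx/x)² = (-1×0.0432)² = 0.00186
δk/k = √(0.00551) = 0.0743
k = 119 N/m, so δk = 0.0743 × 119 = 8.84 N/m.

119 ± 8.84 N/m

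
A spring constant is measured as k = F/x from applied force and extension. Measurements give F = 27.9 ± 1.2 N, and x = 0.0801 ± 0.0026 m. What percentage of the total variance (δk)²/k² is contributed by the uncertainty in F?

63.7%

(δk/k)² = (1·δF/F)² + (-1·δx/x)²
  F term: (1×0.0430)² = 0.00185
  x term: (-1×0.0325)² = 0.00105
Total = 0.00290. Share from F = 0.00185/0.00290 = 0.637.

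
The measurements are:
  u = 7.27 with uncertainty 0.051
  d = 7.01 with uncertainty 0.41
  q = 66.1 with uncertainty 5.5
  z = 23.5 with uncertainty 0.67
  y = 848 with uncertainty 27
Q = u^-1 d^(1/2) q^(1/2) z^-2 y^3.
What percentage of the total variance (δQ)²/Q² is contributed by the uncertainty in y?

(δQ/Q)² = (-1·δu/u)² + (½·δd/d)² + (½·δq/q)² + (-2·δz/z)² + (3·δy/y)²
  u term: (-1×0.00702)² = 4.92e-05
  d term: (0.5×0.0585)² = 0.000855
  q term: (0.5×0.0832)² = 0.00173
  z term: (-2×0.0285)² = 0.00325
  y term: (3×0.0318)² = 0.00912
Total = 0.0150. Share from y = 0.00912/0.0150 = 0.608.

60.8%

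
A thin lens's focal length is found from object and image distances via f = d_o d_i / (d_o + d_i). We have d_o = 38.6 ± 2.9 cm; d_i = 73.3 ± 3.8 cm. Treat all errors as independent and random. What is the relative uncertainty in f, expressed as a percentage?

∂f/∂d_o = (d_i/(d_o+d_i))² = 0.429;  ∂f/∂d_i = (d_o/(d_o+d_i))² = 0.119
δf = √((∂f/∂d_o · δd_o)² + (∂f/∂d_i · δd_i)²) = √(1.55 + 0.204) = 1.32 cm
f = 25.3 cm, so δf/f = 1.32/25.3 = 0.0524.

5.24%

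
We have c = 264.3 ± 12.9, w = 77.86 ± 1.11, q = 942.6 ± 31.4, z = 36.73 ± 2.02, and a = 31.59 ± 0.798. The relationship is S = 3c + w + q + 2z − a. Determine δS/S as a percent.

Absolute uncertainties add in quadrature for a linear combination:
  (3·δc)² = 1500;  (δw)² = 1.23;  (δq)² = 986;  (2·δz)² = 16.3;  (δa)² = 0.637
δS = √(2500) = 50.0
S = 1855, so δS/S = 50.0/1855 = 0.0270.

2.70%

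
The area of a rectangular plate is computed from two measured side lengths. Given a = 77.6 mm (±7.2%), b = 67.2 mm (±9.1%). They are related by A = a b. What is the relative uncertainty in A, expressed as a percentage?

Each factor contributes (exponent × relative error)² to (δA/A)²:
  (1·δa/a)² = (1×0.0720)² = 0.00518;  (1·δb/b)² = (1×0.0910)² = 0.00828
δA/A = √(0.0135) = 0.116

11.6%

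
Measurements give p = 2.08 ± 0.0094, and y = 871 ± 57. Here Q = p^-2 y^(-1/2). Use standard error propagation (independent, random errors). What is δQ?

0.000266

Q is a product of powers, so relative uncertainties combine in quadrature:
  (-2·δp/p)² = (-2×0.00452)² = 8.17e-05;  (−½·δy/y)² = (-0.5×0.0654)² = 0.00107
δQ/Q = √(0.00115) = 0.0339
Q = 0.00783, so δQ = 0.0339 × 0.00783 = 0.000266.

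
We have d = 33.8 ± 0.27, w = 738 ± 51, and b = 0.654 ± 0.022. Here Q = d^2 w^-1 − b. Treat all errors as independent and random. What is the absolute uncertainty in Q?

Let p = d^2·w^-1 = 1.55. δp/p = √((2·δd/d)² + (-1·δw/w)²) = √(0.000255 + 0.00478) = 0.0709, so δp = 0.110.
Q = p − b: δQ = √(δp² + δb²) = √(0.0121 + 0.000484) = 0.112

0.112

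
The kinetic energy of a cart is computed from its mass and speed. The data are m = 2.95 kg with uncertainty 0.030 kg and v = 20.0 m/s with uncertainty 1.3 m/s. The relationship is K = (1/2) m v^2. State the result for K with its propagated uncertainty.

590 ± 76.9 J

K is a product of powers, so relative uncertainties combine in quadrature:
  (1·δm/m)² = (1×0.0102)² = 0.000103;  (2·δv/v)² = (2×0.0650)² = 0.0169
δK/K = √(0.0170) = 0.130
K = 590 J, so δK = 0.130 × 590 = 76.9 J.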